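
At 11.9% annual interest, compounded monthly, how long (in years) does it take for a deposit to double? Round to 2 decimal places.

5.85 years

(1 + 0.00991667)^(12t) = 2.
12t = ln 2 / ln(1 + 0.00991667) ≈ 0.69315/0.00986782 ≈ 70.2432.
t ≈ 5.8536.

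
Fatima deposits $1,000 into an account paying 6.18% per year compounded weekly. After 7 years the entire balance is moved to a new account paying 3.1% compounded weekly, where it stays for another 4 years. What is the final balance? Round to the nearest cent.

Phase 1: 1,000·(1 + 0.0618/52)^364 ≈ 1,540.8638.
Phase 2: 1,540.8638·(1 + 0.031/52)^208 ≈ 1,744.2178.

$1,744.22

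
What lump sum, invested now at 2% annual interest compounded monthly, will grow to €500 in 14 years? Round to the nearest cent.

€377.98

Growth factor = (1 + 0.02/12)^168 ≈ 1.32282146.
P = 500/1.32282146 ≈ 377.9800.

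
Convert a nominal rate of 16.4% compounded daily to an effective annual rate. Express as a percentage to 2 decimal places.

17.82%

One year is 365 periods at 0.000449315 each: (1 + 0.000449315)^365 ≈ 1.178171.
EAR = 1.178171 − 1 ≈ 17.81709%.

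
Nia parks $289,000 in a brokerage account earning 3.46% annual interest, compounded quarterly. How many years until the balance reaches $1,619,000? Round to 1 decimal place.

(1 + 0.00865)^(4t) = 1,619,000/289,000 = 5.6021.
4t·ln(1 + 0.00865) = ln(5.6021); 4t = 1.7231/0.0086128 ≈ 200.0670.
t ≈ 50.0167 years.

50.0 years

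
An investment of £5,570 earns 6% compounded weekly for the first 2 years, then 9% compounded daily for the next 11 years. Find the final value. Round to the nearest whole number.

£16,898

Phase 1: 5,570·(1 + 0.06/52)^104 ≈ 6,279.7230.
Phase 2: 6,279.7230·(1 + 0.09/365)^4015 ≈ 16,898.1448.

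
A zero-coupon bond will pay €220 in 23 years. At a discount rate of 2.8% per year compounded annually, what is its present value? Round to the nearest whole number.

€117

Growth factor = (1 + 0.028)^23 ≈ 1.88730303.
P = 220/1.88730303 ≈ 116.5685.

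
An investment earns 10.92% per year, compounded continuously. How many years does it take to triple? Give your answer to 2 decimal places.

e^(0.1092t) = 3, so 0.1092t = ln 3 ≈ 1.0986.
t ≈ 1.0986/0.1092 ≈ 10.0606.

10.06 years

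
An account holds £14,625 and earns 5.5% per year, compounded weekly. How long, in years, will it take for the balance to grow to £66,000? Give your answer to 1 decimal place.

27.4 years

We need (1 + 0.00105769)^(52t) = 4.5128, so 52t = ln 4.5128 / ln 1.001058 ≈ 1425.4799.
t ≈ 1425.4799/52 = 27.4131 years.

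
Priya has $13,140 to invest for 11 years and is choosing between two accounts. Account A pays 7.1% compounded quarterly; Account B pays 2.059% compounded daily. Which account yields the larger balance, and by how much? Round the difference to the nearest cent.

Account A, by $12,017.38

A: (1 + 0.01775)^44 ≈ 2.1687469744, so 13,140 × 2.1687469744 ≈ 28,497.3352.
B: (1 + 0.02059/365)^4015 ≈ 1.2541820561, so 13,140 × 1.2541820561 ≈ 16,479.9522.
Difference ≈ 12,017.3830 in favor of A.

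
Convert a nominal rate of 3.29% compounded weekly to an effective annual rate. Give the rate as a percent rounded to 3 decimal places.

3.344%

EAR = (1 + 3.29%/52)^52 − 1 = (1 + 0.000632692)^52 − 1.
(1 + 0.000632692)^52 ≈ 1.033436, so EAR ≈ 3.34364%.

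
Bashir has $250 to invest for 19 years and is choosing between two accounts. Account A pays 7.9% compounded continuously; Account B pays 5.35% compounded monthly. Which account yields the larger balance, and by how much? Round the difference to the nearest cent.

Account A growth factor: e^(0.079·19) = e^1.501 ≈ 4.486173001; balance ≈ 1,121.5433.
Account B growth factor: (1 + 0.0535/12)^228 ≈ 2.75726919; balance ≈ 689.3173.
Account A is larger by 432.2260.

Account A, by $432.23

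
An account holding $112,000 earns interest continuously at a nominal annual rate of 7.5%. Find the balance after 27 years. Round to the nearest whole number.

A = P·e^(rt) = 112,000·e^(0.075·27) = 112,000·e^2.025.
e^2.025 ≈ 7.57611094464, so A ≈ 848,524.4258.

$848,524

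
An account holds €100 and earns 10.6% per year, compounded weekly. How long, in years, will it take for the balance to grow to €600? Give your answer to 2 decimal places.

16.92 years

We need (1 + 0.00203846)^(52t) = 6, so 52t = ln 6 / ln 1.002038 ≈ 879.8719.
t ≈ 879.8719/52 = 16.9206 years.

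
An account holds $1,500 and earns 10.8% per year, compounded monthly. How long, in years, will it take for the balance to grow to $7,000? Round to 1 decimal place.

14.3 years

We need (1 + 0.009)^(12t) = 4.6667, so 12t = ln 4.6667 / ln 1.009 ≈ 171.9296.
t ≈ 171.9296/12 = 14.3275 years.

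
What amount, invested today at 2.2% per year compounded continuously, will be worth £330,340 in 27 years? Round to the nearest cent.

P = A·e^(−rt) = 330,340·e^(−0.594).
e^(−0.594) ≈ 0.552114404307, so P ≈ 182,385.4723.

£182,385.47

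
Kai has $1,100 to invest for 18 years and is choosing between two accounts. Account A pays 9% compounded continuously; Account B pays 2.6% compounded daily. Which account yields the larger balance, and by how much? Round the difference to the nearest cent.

Account A, by $3,801.95

Account A growth factor: e^(0.09·18) = e^1.62 ≈ 5.053090317; balance ≈ 5,558.3993.
Account B growth factor: (1 + 0.026/365)^6570 ≈ 1.596770788; balance ≈ 1,756.4479.
Account A is larger by 3,801.9515.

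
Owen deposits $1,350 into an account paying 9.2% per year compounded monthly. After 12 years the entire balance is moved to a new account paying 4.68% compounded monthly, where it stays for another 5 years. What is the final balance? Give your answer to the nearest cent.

Phase 1: 1,350·(1 + 0.092/12)^144 ≈ 4,054.7705.
Phase 2: 4,054.7705·(1 + 0.0039)^60 ≈ 5,121.4571.

$5,121.46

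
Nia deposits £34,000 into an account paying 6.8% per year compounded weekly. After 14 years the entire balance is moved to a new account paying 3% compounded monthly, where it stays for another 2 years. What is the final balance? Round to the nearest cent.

£93,472.17

After 14 years at 6.8%: 34,000 × 2.589275432 ≈ 88,035.3647.
Then 2 years at 3%: 88,035.3647 × 1.0617570443 ≈ 93,472.1686.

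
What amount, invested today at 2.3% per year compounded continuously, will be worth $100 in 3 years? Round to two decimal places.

P = A·e^(−rt) = 100·e^(−0.069).
e^(−0.069) ≈ 0.93332668, so P ≈ 93.3327.

$93.33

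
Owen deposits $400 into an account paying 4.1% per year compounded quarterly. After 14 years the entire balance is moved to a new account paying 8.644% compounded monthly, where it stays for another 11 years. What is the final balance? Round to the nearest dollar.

$1,826

After 14 years at 4.1%: 400 × 1.770174623 ≈ 708.0698.
Then 11 years at 8.644%: 708.0698 × 2.579077427 ≈ 1,826.1670.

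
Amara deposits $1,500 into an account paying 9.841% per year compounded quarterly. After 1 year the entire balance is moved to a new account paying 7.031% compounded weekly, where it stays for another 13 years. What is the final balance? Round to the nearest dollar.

Phase 1: 1,500·(1 + 0.0246025)^4 ≈ 1,653.1524.
Phase 2: 1,653.1524·(1 + 0.07031/52)^676 ≈ 4,121.0033.

$4,121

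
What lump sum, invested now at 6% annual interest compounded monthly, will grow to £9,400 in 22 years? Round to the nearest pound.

Growth factor = (1 + 0.005)^264 ≈ 3.731129336.
P = 9,400/3.731129336 ≈ 2,519.3445.

£2,519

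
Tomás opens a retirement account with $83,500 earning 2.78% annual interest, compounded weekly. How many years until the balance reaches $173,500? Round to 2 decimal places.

26.31 years

(1 + 0.000534615)^(52t) = 173,500/83,500 = 2.0778.
52t·ln(1 + 0.000534615) = ln(2.0778); 52t = 0.73133/0.000534473 ≈ 1368.3228.
t ≈ 26.3139 years.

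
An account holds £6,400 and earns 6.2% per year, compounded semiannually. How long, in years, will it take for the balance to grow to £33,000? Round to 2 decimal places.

26.86 years

(1 + 0.031)^(2t) = 33,000/6,400 = 5.1562.
2t·ln(1 + 0.031) = ln(5.1562); 2t = 1.6402/0.0305292 ≈ 53.7259.
t ≈ 26.8630 years.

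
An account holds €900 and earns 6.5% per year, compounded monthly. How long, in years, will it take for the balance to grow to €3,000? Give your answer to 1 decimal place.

18.6 years

We need (1 + 0.00541667)^(12t) = 3.3333, so 12t = ln 3.3333 / ln 1.005417 ≈ 222.8733.
t ≈ 222.8733/12 = 18.5728 years.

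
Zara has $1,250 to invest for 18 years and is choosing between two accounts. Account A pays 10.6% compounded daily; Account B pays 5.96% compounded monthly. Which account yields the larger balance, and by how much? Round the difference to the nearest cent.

Account A growth factor: (1 + 0.106/365)^6570 ≈ 6.737729519; balance ≈ 8,422.1619.
Account B growth factor: (1 + 0.0596/12)^216 ≈ 2.915801294; balance ≈ 3,644.7516.
Account A is larger by 4,777.4103.

Account A, by $4,777.41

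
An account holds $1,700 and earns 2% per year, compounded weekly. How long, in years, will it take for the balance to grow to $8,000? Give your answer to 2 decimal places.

(1 + 0.000384615)^(52t) = 8,000/1,700 = 4.7059.
52t·ln(1 + 0.000384615) = ln(4.7059); 52t = 1.5488/0.000384541 ≈ 4027.6889.
t ≈ 77.4556 years.

77.46 years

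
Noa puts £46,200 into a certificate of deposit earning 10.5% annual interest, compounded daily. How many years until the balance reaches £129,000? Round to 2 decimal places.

(1 + 0.000287671)^(365t) = 129,000/46,200 = 2.7922.
365t·ln(1 + 0.000287671) = ln(2.7922); 365t = 1.0268/0.00028763 ≈ 3569.9791.
t ≈ 9.7808 years.

9.78 years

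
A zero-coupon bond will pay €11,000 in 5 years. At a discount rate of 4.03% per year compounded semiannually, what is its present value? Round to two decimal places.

Periodic rate = 4.03%/2 = 0.02015; 10 periods.
P = 11,000/(1 + 0.02015)^10 ≈ 11,000/1.2207882456 ≈ 9,010.5717.

€9,010.57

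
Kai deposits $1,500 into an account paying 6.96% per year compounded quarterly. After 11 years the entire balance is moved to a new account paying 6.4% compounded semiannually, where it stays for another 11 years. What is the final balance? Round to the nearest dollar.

$6,407

After 11 years at 6.96%: 1,500 × 2.13617223 ≈ 3,204.2583.
Then 11 years at 6.4%: 3,204.2583 × 1.999647021 ≈ 6,407.3857.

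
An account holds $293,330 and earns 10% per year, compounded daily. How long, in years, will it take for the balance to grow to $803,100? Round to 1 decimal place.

We need (1 + 0.000273973)^(365t) = 2.7379, so 365t = ln 2.7379 / ln 1.000274 ≈ 3676.7142.
t ≈ 3676.7142/365 = 10.0732 years.

10.1 years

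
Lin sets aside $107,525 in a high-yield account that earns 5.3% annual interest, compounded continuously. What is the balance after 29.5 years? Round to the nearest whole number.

A = P·e^(rt) = 107,525·e^(0.053·29.5) = 107,525·e^1.5635.
e^1.5635 ≈ 4.77550630131, so A ≈ 513,486.3150.

$513,486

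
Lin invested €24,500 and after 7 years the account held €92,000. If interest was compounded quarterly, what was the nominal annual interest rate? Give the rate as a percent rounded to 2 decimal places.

19.36%

(1 + r/4)^28 = 92,000/24,500 = 3.7551.
1 + r/4 = 3.7551^(1/28) ≈ 1.048388, so r/4 ≈ 0.0483884.
r ≈ 4·0.0483884 = 19.35536%.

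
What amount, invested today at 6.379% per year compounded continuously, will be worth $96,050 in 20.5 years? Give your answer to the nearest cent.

P = A·e^(−rt) = 96,050·e^(−1.307695).
e^(−1.307695) ≈ 0.27044270895, so P ≈ 25,976.0222.

$25,976.02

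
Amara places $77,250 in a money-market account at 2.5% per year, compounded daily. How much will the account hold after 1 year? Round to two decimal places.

$79,205.53

Growth factor = (1 + 0.025/365)^365 ≈ 1.0253142427.
A ≈ 77,250 × 1.0253142427 ≈ 79,205.5253.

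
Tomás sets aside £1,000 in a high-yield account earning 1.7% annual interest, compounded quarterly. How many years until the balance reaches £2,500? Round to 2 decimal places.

54.01 years

We need (1 + 0.00425)^(4t) = 2.5, so 4t = ln 2.5 / ln 1.00425 ≈ 216.0556.
t ≈ 216.0556/4 = 54.0139 years.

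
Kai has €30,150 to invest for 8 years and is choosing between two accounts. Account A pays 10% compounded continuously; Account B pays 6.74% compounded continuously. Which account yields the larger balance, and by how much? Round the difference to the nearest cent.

Account A, by €15,403.83

Account A growth factor: e^(0.1·8) = e^0.8 ≈ 2.2255409285; balance ≈ 67,100.0590.
Account B growth factor: e^(0.0674·8) = e^0.5392 ≈ 1.7146346057; balance ≈ 51,696.2334.
Account A is larger by 15,403.8256.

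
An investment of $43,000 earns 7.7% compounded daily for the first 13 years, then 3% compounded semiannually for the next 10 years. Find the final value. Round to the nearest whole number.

$157,570

Phase 1: 43,000·(1 + 0.077/365)^4745 ≈ 116,990.7118.
Phase 2: 116,990.7118·(1 + 0.015)^20 ≈ 157,569.5260.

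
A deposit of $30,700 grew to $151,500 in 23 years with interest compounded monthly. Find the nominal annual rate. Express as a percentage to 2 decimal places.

The 276-period growth factor is 151,500/30,700 = 4.93485.
r/12 = 4.93485^(1/276) − 1 ≈ 0.00580054, so r ≈ 12·0.00580054 = 6.96064%.

6.96%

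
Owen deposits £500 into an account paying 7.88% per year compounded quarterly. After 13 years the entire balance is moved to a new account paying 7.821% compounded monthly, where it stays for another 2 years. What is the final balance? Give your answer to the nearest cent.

£1,611.56

After 13 years at 7.88%: 500 × 2.757819282 ≈ 1,378.9096.
Then 2 years at 7.821%: 1,378.9096 × 1.168723901 ≈ 1,611.5647.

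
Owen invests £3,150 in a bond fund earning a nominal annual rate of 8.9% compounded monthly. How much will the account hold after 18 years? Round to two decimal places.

Periodic rate = 8.9%/12 = 0.00741667; periods = 12·18 = 216.
A = 3,150·(1 + 0.089/12)^216 ≈ 3,150·4.933696288 ≈ 15,541.1433.

£15,541.14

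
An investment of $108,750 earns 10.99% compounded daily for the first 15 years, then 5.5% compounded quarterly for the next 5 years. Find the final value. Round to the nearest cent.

Phase 1: 108,750·(1 + 0.1099/365)^5475 ≈ 565,270.0273.
Phase 2: 565,270.0273·(1 + 0.01375)^20 ≈ 742,802.4074.

$742,802.41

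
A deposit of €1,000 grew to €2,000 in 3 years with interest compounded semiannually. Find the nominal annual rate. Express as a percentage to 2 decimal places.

(1 + r/2)^6 = 2,000/1,000 = 2.
1 + r/2 = 2^(1/6) ≈ 1.122462, so r/2 ≈ 0.122462.
r ≈ 2·0.122462 = 24.49241%.

24.49%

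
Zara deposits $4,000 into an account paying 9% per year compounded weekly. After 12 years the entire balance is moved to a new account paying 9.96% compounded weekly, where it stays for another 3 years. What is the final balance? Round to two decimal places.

$15,861.19

Phase 1: 4,000·(1 + 0.09/52)^624 ≈ 11,767.7274.
Phase 2: 11,767.7274·(1 + 0.0996/52)^156 ≈ 15,861.1866.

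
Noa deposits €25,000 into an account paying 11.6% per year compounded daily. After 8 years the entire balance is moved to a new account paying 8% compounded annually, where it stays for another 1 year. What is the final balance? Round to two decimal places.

€68,284.95

Phase 1: 25,000·(1 + 0.116/365)^2920 ≈ 63,226.8083.
Phase 2: 63,226.8083·(1 + 0.08)^1 ≈ 68,284.9530.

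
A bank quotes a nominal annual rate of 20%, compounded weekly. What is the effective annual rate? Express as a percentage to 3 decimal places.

22.093%

One year is 52 periods at 0.00384615 each: (1 + 0.00384615)^52 ≈ 1.220934.
EAR = 1.220934 − 1 ≈ 22.09343%.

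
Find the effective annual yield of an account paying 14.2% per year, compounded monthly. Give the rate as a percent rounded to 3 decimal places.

15.162%

One year is 12 periods at 0.0118333 each: (1 + 0.0118333)^12 ≈ 1.151616.
EAR = 1.151616 − 1 ≈ 15.16163%.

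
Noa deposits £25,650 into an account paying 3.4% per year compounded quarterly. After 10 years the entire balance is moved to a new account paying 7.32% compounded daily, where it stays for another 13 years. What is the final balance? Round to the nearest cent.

£93,187.29

Phase 1: 25,650·(1 + 0.0085)^40 ≈ 35,985.1628.
Phase 2: 35,985.1628·(1 + 0.0732/365)^4745 ≈ 93,187.2864.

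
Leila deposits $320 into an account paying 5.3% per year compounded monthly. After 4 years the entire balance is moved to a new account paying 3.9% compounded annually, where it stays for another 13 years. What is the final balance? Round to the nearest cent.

$650.16

After 4 years at 5.3%: 320 × 1.23557099 ≈ 395.3827.
Then 13 years at 3.9%: 395.3827 × 1.64437974 ≈ 650.1593.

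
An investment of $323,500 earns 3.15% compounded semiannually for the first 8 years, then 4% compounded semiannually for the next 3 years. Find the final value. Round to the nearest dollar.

After 8 years at 3.15%: 323,500 × 1.28407176336 ≈ 415,397.2154.
Then 3 years at 4%: 415,397.2154 × 1.12616241926 ≈ 467,804.7331.

$467,805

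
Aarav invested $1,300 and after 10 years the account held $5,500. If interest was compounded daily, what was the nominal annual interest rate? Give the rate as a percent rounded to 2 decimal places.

14.43%

The 3650-period growth factor is 5,500/1,300 = 4.23077.
r/365 = 4.23077^(1/3650) − 1 ≈ 0.000395252, so r ≈ 365·0.000395252 = 14.42669%.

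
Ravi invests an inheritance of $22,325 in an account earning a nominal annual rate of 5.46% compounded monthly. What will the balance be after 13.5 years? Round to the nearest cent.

$46,578.32

Growth factor = (1 + 0.00455)^162 ≈ 2.0863751179.
A ≈ 22,325 × 2.0863751179 ≈ 46,578.3245.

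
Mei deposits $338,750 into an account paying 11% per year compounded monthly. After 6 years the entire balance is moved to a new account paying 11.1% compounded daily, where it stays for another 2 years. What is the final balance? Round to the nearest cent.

Phase 1: 338,750·(1 + 0.11/12)^72 ≈ 653,443.2781.
Phase 2: 653,443.2781·(1 + 0.111/365)^730 ≈ 815,843.0394.

$815,843.04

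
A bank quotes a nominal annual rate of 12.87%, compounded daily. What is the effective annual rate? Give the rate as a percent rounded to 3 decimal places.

13.732%

One year is 365 periods at 0.000352603 each: (1 + 0.000352603)^365 ≈ 1.137323.
EAR = 1.137323 − 1 ≈ 13.73231%.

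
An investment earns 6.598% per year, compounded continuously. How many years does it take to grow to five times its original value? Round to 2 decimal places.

24.39 years

e^(0.06598t) = 5, so 0.06598t = ln 5 ≈ 1.6094.
t ≈ 1.6094/0.06598 ≈ 24.3928.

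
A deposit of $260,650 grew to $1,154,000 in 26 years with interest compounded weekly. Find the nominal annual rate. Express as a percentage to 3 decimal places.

The 1352-period growth factor is 1,154,000/260,650 = 4.42739.
r/52 = 4.42739^(1/1352) − 1 ≈ 0.00110106, so r ≈ 52·0.00110106 = 5.72550%.

5.725%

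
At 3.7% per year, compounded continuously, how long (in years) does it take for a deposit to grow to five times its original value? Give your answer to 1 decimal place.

e^(0.037t) = 5, so 0.037t = ln 5 ≈ 1.6094.
t ≈ 1.6094/0.037 ≈ 43.4983.

43.5 years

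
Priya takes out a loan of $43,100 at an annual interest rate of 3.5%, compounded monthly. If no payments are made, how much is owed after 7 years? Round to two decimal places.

Growth factor = (1 + 0.035/12)^84 ≈ 1.2771657966.
A ≈ 43,100 × 1.2771657966 ≈ 55,045.8458.

$55,045.85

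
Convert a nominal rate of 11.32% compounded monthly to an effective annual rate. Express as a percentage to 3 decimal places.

EAR = (1 + 11.32%/12)^12 − 1 = (1 + 0.00943333)^12 − 1.
(1 + 0.00943333)^12 ≈ 1.119262, so EAR ≈ 11.92619%.

11.926%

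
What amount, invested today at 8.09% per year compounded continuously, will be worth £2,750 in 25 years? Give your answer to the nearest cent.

£363.89

P = A·e^(−rt) = 2,750·e^(−2.0225).
e^(−2.0225) ≈ 0.1323242406, so P ≈ 363.8917.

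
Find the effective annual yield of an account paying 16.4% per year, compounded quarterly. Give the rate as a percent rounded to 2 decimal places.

17.44%

One year is 4 periods at 0.041 each: (1 + 0.041)^4 ≈ 1.174365.
EAR = 1.174365 − 1 ≈ 17.43645%.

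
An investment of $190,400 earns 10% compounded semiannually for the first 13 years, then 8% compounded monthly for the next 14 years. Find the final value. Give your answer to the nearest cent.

Phase 1: 190,400·(1 + 0.05)^26 ≈ 677,000.0798.
Phase 2: 677,000.0798·(1 + 0.08/12)^168 ≈ 2,067,208.7937.

$2,067,208.79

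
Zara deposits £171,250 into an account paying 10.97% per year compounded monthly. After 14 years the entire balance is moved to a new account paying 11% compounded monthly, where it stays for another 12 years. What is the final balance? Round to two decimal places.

£2,939,320.77

Phase 1: 171,250·(1 + 0.1097/12)^168 ≈ 789,932.1711.
Phase 2: 789,932.1711·(1 + 0.11/12)^144 ≈ 2,939,320.7679.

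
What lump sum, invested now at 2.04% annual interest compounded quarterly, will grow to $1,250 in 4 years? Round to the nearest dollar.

Periodic rate = 2.04%/4 = 0.0051; 16 periods.
P = 1,250/(1 + 0.0051)^16 ≈ 1,250/1.084796731 ≈ 1,152.2896.

$1,152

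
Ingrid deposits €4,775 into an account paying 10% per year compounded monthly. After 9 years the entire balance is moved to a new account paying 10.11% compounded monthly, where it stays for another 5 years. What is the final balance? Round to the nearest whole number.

Phase 1: 4,775·(1 + 0.1/12)^108 ≈ 11,700.8873.
Phase 2: 11,700.8873·(1 + 0.008425)^60 ≈ 19,356.8651.

€19,357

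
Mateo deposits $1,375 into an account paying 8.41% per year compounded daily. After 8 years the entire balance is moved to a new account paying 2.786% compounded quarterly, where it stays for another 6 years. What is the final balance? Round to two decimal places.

After 8 years at 8.41%: 1,375 × 1.959564984 ≈ 2,694.4019.
Then 6 years at 2.786%: 2,694.4019 × 1.181258688 ≈ 3,182.7856.

$3,182.79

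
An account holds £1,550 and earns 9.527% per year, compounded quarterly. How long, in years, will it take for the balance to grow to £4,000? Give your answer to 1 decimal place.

(1 + 0.0238175)^(4t) = 4,000/1,550 = 2.5806.
4t·ln(1 + 0.0238175) = ln(2.5806); 4t = 0.94804/0.0235383 ≈ 40.2765.
t ≈ 10.0691 years.

10.1 years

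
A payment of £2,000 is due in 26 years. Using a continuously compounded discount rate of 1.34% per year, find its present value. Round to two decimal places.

P = A·e^(−rt) = 2,000·e^(−0.3484).
e^(−0.3484) ≈ 0.7058164931, so P ≈ 1,411.6330.

£1,411.63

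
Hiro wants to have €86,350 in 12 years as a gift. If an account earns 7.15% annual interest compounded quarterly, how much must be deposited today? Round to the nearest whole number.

Periodic rate = 7.15%/4 = 0.017875; 48 periods.
P = 86,350/(1 + 0.017875)^48 ≈ 86,350/2.34063392 ≈ 36,891.7152.

€36,892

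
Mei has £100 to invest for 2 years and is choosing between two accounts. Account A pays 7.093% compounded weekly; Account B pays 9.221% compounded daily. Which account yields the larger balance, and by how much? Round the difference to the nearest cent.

Account B, by £5.02

A: (1 + 0.07093/52)^104 ≈ 1.15230391, so 100 × 1.15230391 ≈ 115.2304.
B: (1 + 0.09221/365)^730 ≈ 1.20249277, so 100 × 1.20249277 ≈ 120.2493.
Difference ≈ 5.0189 in favor of B.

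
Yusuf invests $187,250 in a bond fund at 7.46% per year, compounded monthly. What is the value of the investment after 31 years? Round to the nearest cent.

Growth factor = (1 + 0.0746/12)^372 ≈ 10.02860311672.
A ≈ 187,250 × 10.02860311672 ≈ 1,877,855.9336.

$1,877,855.93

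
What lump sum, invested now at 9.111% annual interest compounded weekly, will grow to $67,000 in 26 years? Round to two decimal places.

Growth factor = (1 + 0.09111/52)^1352 ≈ 10.663078457.
P = 67,000/10.663078457 ≈ 6,283.3637.

$6,283.36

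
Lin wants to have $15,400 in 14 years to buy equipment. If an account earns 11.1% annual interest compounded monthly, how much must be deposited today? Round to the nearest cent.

Growth factor = (1 + 0.00925)^168 ≈ 4.6966841802.
P = 15,400/4.6966841802 ≈ 3,278.9090.

$3,278.91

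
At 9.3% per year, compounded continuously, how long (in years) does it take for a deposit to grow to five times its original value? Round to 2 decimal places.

17.31 years

e^(0.093t) = 5, so 0.093t = ln 5 ≈ 1.6094.
t ≈ 1.6094/0.093 ≈ 17.3058.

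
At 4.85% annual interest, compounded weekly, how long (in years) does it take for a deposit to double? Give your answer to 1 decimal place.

(1 + 0.000932692)^(52t) = 2.
52t = ln 2 / ln(1 + 0.000932692) ≈ 0.69315/0.000932258 ≈ 743.5146.
t ≈ 14.2984.

14.3 years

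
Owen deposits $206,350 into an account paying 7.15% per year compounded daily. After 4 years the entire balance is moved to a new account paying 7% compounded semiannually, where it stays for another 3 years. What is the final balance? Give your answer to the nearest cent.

After 4 years at 7.15%: 206,350 × 1.33105517364 ≈ 274,663.2351.
Then 3 years at 7%: 274,663.2351 × 1.22925532634 ≈ 337,631.2447.

$337,631.24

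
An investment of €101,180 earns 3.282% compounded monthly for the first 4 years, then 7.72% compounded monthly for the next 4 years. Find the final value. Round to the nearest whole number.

After 4 years at 3.282%: 101,180 × 1.1400826973 ≈ 115,353.5673.
Then 4 years at 7.72%: 115,353.5673 × 1.36044374969 ≈ 156,932.0397.

€156,932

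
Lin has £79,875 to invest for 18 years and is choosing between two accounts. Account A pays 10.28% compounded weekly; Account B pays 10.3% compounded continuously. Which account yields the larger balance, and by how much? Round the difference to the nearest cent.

Account B, by £2,760.24

A: (1 + 0.1028/52)^936 ≈ 6.35075280467, so 79,875 × 6.35075280467 ≈ 507,266.3803.
B: e^(0.103·18) = e^1.854 ≈ 6.38530974715, so 79,875 × 6.38530974715 ≈ 510,026.6161.
Difference ≈ 2,760.2358 in favor of B.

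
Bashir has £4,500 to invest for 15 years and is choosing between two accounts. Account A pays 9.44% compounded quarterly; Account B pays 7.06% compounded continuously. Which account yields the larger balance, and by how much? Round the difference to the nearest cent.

Account A, by £5,264.49

Account A growth factor: (1 + 0.0236)^60 ≈ 4.0533735845; balance ≈ 18,240.1811.
Account B growth factor: e^(0.0706·15) = e^1.059 ≈ 2.883486061; balance ≈ 12,975.6873.
Account A is larger by 5,264.4939.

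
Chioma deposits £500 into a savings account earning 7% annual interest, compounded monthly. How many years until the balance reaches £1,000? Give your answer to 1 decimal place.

9.9 years

(1 + 0.00583333)^(12t) = 1,000/500 = 2.
12t·ln(1 + 0.00583333) = ln(2); 12t = 0.69315/0.00581639 ≈ 119.1715.
t ≈ 9.9310 years.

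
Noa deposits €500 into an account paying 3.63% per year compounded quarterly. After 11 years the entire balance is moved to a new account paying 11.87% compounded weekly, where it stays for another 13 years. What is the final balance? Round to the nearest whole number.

After 11 years at 3.63%: 500 × 1.488098401 ≈ 744.0492.
Then 13 years at 11.87%: 744.0492 × 4.670851852 ≈ 3,475.3436.

€3,475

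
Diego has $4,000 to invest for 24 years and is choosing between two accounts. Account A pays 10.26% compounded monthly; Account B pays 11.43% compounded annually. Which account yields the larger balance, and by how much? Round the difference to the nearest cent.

Account A growth factor: (1 + 0.00855)^288 ≈ 11.610767036; balance ≈ 46,443.0681.
Account B growth factor: (1 + 0.1143)^24 ≈ 13.429230633; balance ≈ 53,716.9225.
Account B is larger by 7,273.8544.

Account B, by $7,273.85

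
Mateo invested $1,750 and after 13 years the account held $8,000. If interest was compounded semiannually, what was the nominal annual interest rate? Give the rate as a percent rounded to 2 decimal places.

12.04%

(1 + r/2)^26 = 8,000/1,750 = 4.57143.
1 + r/2 = 4.57143^(1/26) ≈ 1.060197, so r/2 ≈ 0.0601971.
r ≈ 2·0.0601971 = 12.03942%.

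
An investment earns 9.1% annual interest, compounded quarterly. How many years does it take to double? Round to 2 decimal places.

(1 + 0.02275)^(4t) = 2.
4t = ln 2 / ln(1 + 0.02275) ≈ 0.69315/0.0224951 ≈ 30.8133.
t ≈ 7.7033.

7.70 years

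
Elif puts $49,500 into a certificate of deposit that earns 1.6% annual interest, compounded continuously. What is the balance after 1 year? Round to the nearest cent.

$50,298.37

A = P·e^(rt) = 49,500·e^(0.016·1) = 49,500·e^0.016.
e^0.016 ≈ 1.0161286854, so A ≈ 50,298.3699.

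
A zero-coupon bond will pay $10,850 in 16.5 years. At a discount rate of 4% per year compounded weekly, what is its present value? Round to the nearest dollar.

$5,609

Periodic rate = 4%/52 = 0.000769231; 858 periods.
P = 10,850/(1 + 0.04/52)^858 ≈ 10,850/1.9343015088 ≈ 5,609.2600.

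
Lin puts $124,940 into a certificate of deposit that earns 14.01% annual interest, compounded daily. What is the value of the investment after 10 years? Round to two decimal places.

$507,027.28

Growth factor = (1 + 0.1401/365)^3650 ≈ 4.05816618065.
A ≈ 124,940 × 4.05816618065 ≈ 507,027.2826.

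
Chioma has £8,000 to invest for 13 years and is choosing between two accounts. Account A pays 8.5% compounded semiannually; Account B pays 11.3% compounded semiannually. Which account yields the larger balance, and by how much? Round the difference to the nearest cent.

Account A growth factor: (1 + 0.0425)^26 ≈ 2.9510573857; balance ≈ 23,608.4591.
Account B growth factor: (1 + 0.0565)^26 ≈ 4.1745247101; balance ≈ 33,396.1977.
Account B is larger by 9,787.7386.

Account B, by £9,787.74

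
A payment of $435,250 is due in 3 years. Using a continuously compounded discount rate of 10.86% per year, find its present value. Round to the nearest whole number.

$314,229

P = A·e^(−rt) = 435,250·e^(−0.3258).
e^(−0.3258) ≈ 0.721949562906, so P ≈ 314,228.5473.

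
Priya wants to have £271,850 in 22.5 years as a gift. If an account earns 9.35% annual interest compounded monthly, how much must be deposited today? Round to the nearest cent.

Periodic rate = 9.35%/12 = 0.00779167; 270 periods.
P = 271,850/(1 + 0.0935/12)^270 ≈ 271,850/8.13028896775 ≈ 33,436.6959.

£33,436.70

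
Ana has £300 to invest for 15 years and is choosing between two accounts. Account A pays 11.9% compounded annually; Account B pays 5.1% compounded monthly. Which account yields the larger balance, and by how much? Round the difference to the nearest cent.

A: (1 + 0.119)^15 ≈ 5.400715474, so 300 × 5.400715474 ≈ 1,620.2146.
B: (1 + 0.00425)^180 ≈ 2.1455136, so 300 × 2.1455136 ≈ 643.6541.
Difference ≈ 976.5606 in favor of A.

Account A, by £976.56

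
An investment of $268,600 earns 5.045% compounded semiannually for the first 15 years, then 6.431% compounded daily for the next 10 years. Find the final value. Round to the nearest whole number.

Phase 1: 268,600·(1 + 0.025225)^30 ≈ 567,128.7243.
Phase 2: 567,128.7243·(1 + 0.06431/365)^3650 ≈ 1,078,827.0414.

$1,078,827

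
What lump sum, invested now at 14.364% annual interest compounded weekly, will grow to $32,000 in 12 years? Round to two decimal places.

$5,722.65

Growth factor = (1 + 0.14364/52)^624 ≈ 5.5918138054.
P = 32,000/5.5918138054 ≈ 5,722.6512.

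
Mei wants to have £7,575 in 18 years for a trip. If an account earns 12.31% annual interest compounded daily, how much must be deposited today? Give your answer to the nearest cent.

£826.49

Periodic rate = 12.31%/365 = 0.00033726; 6570 periods.
P = 7,575/(1 + 0.1231/365)^6570 ≈ 7,575/9.165316675 ≈ 826.4854.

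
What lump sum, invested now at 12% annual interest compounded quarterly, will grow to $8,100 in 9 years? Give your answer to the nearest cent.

Growth factor = (1 + 0.03)^36 ≈ 2.898278328.
P = 8,100/2.898278328 ≈ 2,794.7626.

$2,794.76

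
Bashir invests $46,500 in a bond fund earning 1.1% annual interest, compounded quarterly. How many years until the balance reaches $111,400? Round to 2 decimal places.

79.53 years

(1 + 0.00275)^(4t) = 111,400/46,500 = 2.3957.
4t·ln(1 + 0.00275) = ln(2.3957); 4t = 0.87368/0.00274623 ≈ 318.1366.
t ≈ 79.5342 years.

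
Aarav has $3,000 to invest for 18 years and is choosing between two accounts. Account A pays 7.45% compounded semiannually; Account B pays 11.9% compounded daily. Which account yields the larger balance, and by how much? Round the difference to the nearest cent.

Account B, by $14,347.99

Account A growth factor: (1 + 0.03725)^36 ≈ 3.7308171634; balance ≈ 11,192.4515.
Account B growth factor: (1 + 0.119/365)^6570 ≈ 8.5134809439; balance ≈ 25,540.4428.
Account B is larger by 14,347.9913.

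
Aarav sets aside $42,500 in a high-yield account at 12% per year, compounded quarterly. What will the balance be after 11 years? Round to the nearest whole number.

Periodic rate = 12%/4 = 0.03; periods = 4·11 = 44.
A = 42,500·(1 + 0.03)^44 ≈ 42,500·3.67145227345 ≈ 156,036.7216.

$156,037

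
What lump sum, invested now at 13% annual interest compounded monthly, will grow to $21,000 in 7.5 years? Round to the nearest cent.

$7,962.68

Periodic rate = 13%/12 = 0.0108333; 90 periods.
P = 21,000/(1 + 0.13/12)^90 ≈ 21,000/2.6373024226 ≈ 7,962.6818.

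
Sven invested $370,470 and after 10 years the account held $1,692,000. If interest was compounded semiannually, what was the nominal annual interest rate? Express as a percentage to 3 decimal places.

15.781%

(1 + r/2)^20 = 1,692,000/370,470 = 4.56717.
1 + r/2 = 4.56717^(1/20) ≈ 1.078903, so r/2 ≈ 0.0789029.
r ≈ 2·0.0789029 = 15.78058%.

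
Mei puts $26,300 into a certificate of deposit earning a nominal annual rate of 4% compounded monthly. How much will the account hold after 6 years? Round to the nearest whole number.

Periodic rate = 4%/12 = 0.00333333; periods = 12·6 = 72.
A = 26,300·(1 + 0.04/12)^72 ≈ 26,300·1.2707418791 ≈ 33,420.5114.

$33,421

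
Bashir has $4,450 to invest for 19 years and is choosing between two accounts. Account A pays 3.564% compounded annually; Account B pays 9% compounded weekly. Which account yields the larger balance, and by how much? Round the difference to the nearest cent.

Account B, by $15,911.33

A: (1 + 0.03564)^19 ≈ 1.945214529, so 4,450 × 1.945214529 ≈ 8,656.2047.
B: (1 + 0.09/52)^988 ≈ 5.520795143, so 4,450 × 5.520795143 ≈ 24,567.5384.
Difference ≈ 15,911.3337 in favor of B.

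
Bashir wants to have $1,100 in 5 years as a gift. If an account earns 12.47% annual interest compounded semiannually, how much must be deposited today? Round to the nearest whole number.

$601

Growth factor = (1 + 0.06235)^10 ≈ 1.830948894.
P = 1,100/1.830948894 ≈ 600.7814.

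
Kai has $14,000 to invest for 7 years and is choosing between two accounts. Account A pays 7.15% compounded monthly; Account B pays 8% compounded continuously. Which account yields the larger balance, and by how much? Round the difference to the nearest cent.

Account B, by $1,450.05

A: (1 + 0.0715/12)^84 ≈ 1.6470977893, so 14,000 × 1.6470977893 ≈ 23,059.3690.
B: e^(0.08·7) = e^0.56 ≈ 1.7506725003, so 14,000 × 1.7506725003 ≈ 24,509.4150.
Difference ≈ 1,450.0460 in favor of B.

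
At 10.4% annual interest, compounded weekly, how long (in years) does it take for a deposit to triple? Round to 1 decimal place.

(1 + 0.002)^(52t) = 3.
52t = ln 3 / ln(1 + 0.002) ≈ 1.0986/0.001998 ≈ 549.8553.
t ≈ 10.5741.

10.6 years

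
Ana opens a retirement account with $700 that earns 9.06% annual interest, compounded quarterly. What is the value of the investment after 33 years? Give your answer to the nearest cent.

Periodic rate = 9.06%/4 = 0.02265; periods = 4·33 = 132.
A = 700·(1 + 0.02265)^132 ≈ 700·19.229455852 ≈ 13,460.6191.

$13,460.62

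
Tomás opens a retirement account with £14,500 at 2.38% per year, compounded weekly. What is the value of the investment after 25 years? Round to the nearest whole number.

£26,285

Growth factor = (1 + 0.0238/52)^1300 ≈ 1.8127841685.
A ≈ 14,500 × 1.8127841685 ≈ 26,285.3704.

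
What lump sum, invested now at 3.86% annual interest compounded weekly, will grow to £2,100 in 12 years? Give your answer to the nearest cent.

£1,321.69

Growth factor = (1 + 0.0386/52)^624 ≈ 1.588878095.
P = 2,100/1.588878095 ≈ 1,321.6873.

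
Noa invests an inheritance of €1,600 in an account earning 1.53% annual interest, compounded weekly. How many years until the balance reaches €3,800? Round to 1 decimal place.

We need (1 + 0.000294231)^(52t) = 2.375, so 52t = ln 2.375 / ln 1.000294 ≈ 2940.2930.
t ≈ 2940.2930/52 = 56.5441 years.

56.5 years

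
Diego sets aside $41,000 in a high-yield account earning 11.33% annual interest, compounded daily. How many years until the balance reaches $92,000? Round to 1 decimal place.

7.1 years

We need (1 + 0.000310411)^(365t) = 2.2439, so 365t = ln 2.2439 / ln 1.00031 ≈ 2604.1025.
t ≈ 2604.1025/365 = 7.1345 years.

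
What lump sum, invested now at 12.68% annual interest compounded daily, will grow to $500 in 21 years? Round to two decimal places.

$34.89

Growth factor = (1 + 0.1268/365)^7665 ≈ 14.3297469.
P = 500/14.3297469 ≈ 34.8925.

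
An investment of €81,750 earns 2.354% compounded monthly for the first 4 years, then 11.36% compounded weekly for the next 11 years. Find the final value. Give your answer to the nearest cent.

Phase 1: 81,750·(1 + 0.02354/12)^48 ≈ 89,813.3453.
Phase 2: 89,813.3453·(1 + 0.1136/52)^572 ≈ 312,927.2114.

€312,927.21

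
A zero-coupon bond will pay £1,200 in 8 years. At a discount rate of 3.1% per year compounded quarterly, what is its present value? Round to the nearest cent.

Growth factor = (1 + 0.00775)^32 ≈ 1.280235361.
P = 1,200/1.280235361 ≈ 937.3276.

£937.33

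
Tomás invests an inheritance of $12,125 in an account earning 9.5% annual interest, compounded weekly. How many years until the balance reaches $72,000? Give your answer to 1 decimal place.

18.8 years

We need (1 + 0.00182692)^(52t) = 5.9381, so 52t = ln 5.9381 / ln 1.001827 ≈ 975.9707.
t ≈ 975.9707/52 = 18.7687 years.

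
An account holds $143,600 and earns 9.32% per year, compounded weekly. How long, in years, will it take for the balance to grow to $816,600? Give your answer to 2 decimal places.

18.67 years

We need (1 + 0.00179231)^(52t) = 5.6866, so 52t = ln 5.6866 / ln 1.001792 ≈ 970.6341.
t ≈ 970.6341/52 = 18.6660 years.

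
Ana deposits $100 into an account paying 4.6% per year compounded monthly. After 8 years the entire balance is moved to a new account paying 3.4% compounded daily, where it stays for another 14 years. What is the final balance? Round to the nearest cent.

$232.40

Phase 1: 100·(1 + 0.046/12)^96 ≈ 144.3826.
Phase 2: 144.3826·(1 + 0.034/365)^5110 ≈ 232.3964.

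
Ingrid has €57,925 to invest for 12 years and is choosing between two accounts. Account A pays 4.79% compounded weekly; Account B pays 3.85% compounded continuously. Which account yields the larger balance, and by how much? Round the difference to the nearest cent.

Account A, by €10,951.29

A: (1 + 0.0479/52)^624 ≈ 1.77630510443, so 57,925 × 1.77630510443 ≈ 102,892.4732.
B: e^(0.0385·12) = e^0.462 ≈ 1.5872453032, so 57,925 × 1.5872453032 ≈ 91,941.1842.
Difference ≈ 10,951.2890 in favor of A.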